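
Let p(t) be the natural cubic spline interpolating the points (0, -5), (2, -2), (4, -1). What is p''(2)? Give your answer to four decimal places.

With m_i denoting the second derivative at x_i, h_i = 2, 2, and Δ_i = (y_(i+1) − y_i)/h_i = 3/2, 1/2:
  2·m_0 + 8·m_1 + 2·m_2 = 6(Δ_1 - Δ_0) = -6
Natural end conditions: m_0 = m_2 = 0.
Hence m_0 = 0, m_1 = -3/4, m_2 = 0.

-0.7500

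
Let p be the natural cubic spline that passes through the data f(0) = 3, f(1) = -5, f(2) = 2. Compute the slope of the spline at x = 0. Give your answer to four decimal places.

-11.7500

Put σ_i = p'' at the i-th knot. Here h = (1, 1) and Δ = (-8, 7), so the interior equations h_(i-1)·σ_(i-1) + 2(h_(i-1)+h_i)·σ_i + h_i·σ_(i+1) = 6(Δ_i − Δ_(i-1)) read
  1·σ_0 + 4·σ_1 + 1·σ_2 = 6(Δ_1 - Δ_0) = 90
Natural end conditions: σ_0 = σ_2 = 0.
Solving: σ_0 = 0, σ_1 = 45/2, σ_2 = 0.
On [0, 1], p'(x) = b_0 + 2c_0·x + 3d_0·x² with b_0 = Δ_0 - h_0(2σ_0 + σ_1)/6 = -47/4, c_0 = σ_0/2 = 0, d_0 = (σ_1 - σ_0)/(6h_0) = 15/4. So p'(0) = -47/4.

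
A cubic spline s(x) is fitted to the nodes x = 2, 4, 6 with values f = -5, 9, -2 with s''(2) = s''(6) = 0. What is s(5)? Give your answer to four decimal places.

With M_i denoting the second derivative at x_i, h_i = 2, 2, and Δ_i = (y_(i+1) − y_i)/h_i = 7, -11/2:
  2·M_0 + 8·M_1 + 2·M_2 = 6(Δ_1 - Δ_0) = -75
Natural end conditions: M_0 = M_2 = 0.
Forward elimination and back-substitution give M_0 = 0, M_1 = -75/8, M_2 = 0.
On [4, 6], s(x) = 9 + 3/4·(x - 4) - 75/16·(x - 4)² + 25/32·(x - 4)³.
With (x - 4) = 1: s(5) = 187/32.

5.8438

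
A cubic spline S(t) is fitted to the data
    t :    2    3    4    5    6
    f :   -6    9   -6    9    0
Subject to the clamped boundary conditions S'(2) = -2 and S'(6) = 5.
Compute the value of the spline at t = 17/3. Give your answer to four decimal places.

Let M_i = S''(x_i). Step sizes h_i = 1, 1, 1, 1; slopes of the chords Δ_i = (y_(i+1) - y_i)/h_i = 15, -15, 15, -9.
  1·M_0 + 4·M_1 + 1·M_2 = 6(Δ_1 - Δ_0) = -180
  1·M_1 + 4·M_2 + 1·M_3 = 6(Δ_2 - Δ_1) = 180
  1·M_2 + 4·M_3 + 1·M_4 = 6(Δ_3 - Δ_2) = -144
Clamped end conditions give two more equations: 2h_0·M_0 + h_0·M_1 = 6(Δ_0 - S'(2)) = 102 and h_3·M_3 + 2h_3·M_4 = 6(S'(6) - Δ_3) = 84.
Solving the tridiagonal system: M_0 = 2701/28, M_1 = -1273/14, M_2 = 349/4, M_3 = -1093/14, M_4 = 2269/28.
On [5, 6], S(t) = 9 + 197/56·(t - 5) - 1093/28·(t - 5)² + 1485/56·(t - 5)³.
With (t - 5) = 2/3: S(17/3) = 467/252.

1.8532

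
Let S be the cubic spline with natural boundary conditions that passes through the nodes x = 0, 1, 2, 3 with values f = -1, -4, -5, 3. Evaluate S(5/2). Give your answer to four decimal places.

Put m_i = S'' at the i-th knot. Here h = (1, 1, 1) and Δ = (-3, -1, 8), so the interior equations h_(i-1)·m_(i-1) + 2(h_(i-1)+h_i)·m_i + h_i·m_(i+1) = 6(Δ_i − Δ_(i-1)) read
  1·m_0 + 4·m_1 + 1·m_2 = 6(Δ_1 - Δ_0) = 12
  1·m_1 + 4·m_2 + 1·m_3 = 6(Δ_2 - Δ_1) = 54
Natural end conditions: m_0 = m_3 = 0.
Solving the tridiagonal system: m_0 = 0, m_1 = -2/5, m_2 = 68/5, m_3 = 0.
On [2, 3], S(x) = -5 + 52/15·(x - 2) + 34/5·(x - 2)² - 34/15·(x - 2)³.
With (x - 2) = 1/2: S(5/2) = -37/20.

-1.8500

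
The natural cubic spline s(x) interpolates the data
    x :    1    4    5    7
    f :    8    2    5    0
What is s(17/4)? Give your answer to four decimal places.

Put M_i = s'' at the i-th knot. Here h = (3, 1, 2) and Δ = (-2, 3, -5/2), so the interior equations h_(i-1)·M_(i-1) + 2(h_(i-1)+h_i)·M_i + h_i·M_(i+1) = 6(Δ_i − Δ_(i-1)) read
  3·M_0 + 8·M_1 + 1·M_2 = 6(Δ_1 - Δ_0) = 30
  1·M_1 + 6·M_2 + 2·M_3 = 6(Δ_2 - Δ_1) = -33
Natural end conditions: M_0 = M_3 = 0.
Hence M_0 = 0, M_1 = 213/47, M_2 = -294/47, M_3 = 0.
On [4, 5], s(x) = 2 + 119/47·(x - 4) + 213/94·(x - 4)² - 169/94·(x - 4)³.
With (x - 4) = 1/4: s(17/4) = 16523/6016.

2.7465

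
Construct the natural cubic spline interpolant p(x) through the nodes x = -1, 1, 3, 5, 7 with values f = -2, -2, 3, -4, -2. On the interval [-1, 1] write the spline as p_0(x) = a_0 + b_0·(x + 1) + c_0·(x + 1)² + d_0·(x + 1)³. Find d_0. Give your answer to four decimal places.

With M_i denoting the second derivative at x_i, h_i = 2, 2, 2, 2, and Δ_i = (y_(i+1) − y_i)/h_i = 0, 5/2, -7/2, 1:
  2·M_0 + 8·M_1 + 2·M_2 = 6(Δ_1 - Δ_0) = 15
  2·M_1 + 8·M_2 + 2·M_3 = 6(Δ_2 - Δ_1) = -36
  2·M_2 + 8·M_3 + 2·M_4 = 6(Δ_3 - Δ_2) = 27
Natural end conditions: M_0 = M_4 = 0.
Forward elimination and back-substitution give M_0 = 0, M_1 = 99/28, M_2 = -93/14, M_3 = 141/28, M_4 = 0.
On [-1, 1], with p_0(x) = a_0 + b_0·(x + 1) + c_0·(x + 1)² + d_0·(x + 1)³: c_0 = M_0/2 = 0, d_0 = (M_1 - M_0)/(6h_0) = 33/112, b_0 = Δ_0 - h_0(2M_0 + M_1)/6 = -33/28.

0.2946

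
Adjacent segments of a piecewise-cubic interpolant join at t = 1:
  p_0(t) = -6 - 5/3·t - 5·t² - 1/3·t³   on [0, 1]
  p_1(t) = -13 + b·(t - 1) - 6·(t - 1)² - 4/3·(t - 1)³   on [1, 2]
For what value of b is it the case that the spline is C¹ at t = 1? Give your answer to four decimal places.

p_0'(t) = -5/3 - 10·t - 1·t², so p_0'(1) = -38/3. On the right, p_1'(1) = b, so b = -38/3.

-12.6667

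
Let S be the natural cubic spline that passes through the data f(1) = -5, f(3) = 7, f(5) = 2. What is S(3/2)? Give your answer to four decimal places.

Put m_i = S'' at the i-th knot. Here h = (2, 2) and Δ = (6, -5/2), so the interior equations h_(i-1)·m_(i-1) + 2(h_(i-1)+h_i)·m_i + h_i·m_(i+1) = 6(Δ_i − Δ_(i-1)) read
  2·m_0 + 8·m_1 + 2·m_2 = 6(Δ_1 - Δ_0) = -51
Natural end conditions: m_0 = m_2 = 0.
Solving the tridiagonal system: m_0 = 0, m_1 = -51/8, m_2 = 0.
On [1, 3], S(x) = -5 + 65/8·(x - 1) + 0·(x - 1)² - 17/32·(x - 1)³.
With (x - 1) = 1/2: S(3/2) = -257/256.

-1.0039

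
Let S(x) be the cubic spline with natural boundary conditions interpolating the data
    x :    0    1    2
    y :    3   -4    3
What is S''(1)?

Write M_i for S''(x_i). With h_i = 1, 1 and divided differences Δ_i = -7, 7, the continuity of S' gives the tridiagonal system
  1·M_0 + 4·M_1 + 1·M_2 = 6(Δ_1 - Δ_0) = 84
Natural end conditions: M_0 = M_2 = 0.
Solving: M_0 = 0, M_1 = 21, M_2 = 0.

21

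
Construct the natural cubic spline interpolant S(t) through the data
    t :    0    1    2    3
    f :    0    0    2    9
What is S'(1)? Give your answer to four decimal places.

0.4000

Write m_i for S''(x_i). With h_i = 1, 1, 1 and divided differences Δ_i = 0, 2, 7, the continuity of S' gives the tridiagonal system
  1·m_0 + 4·m_1 + 1·m_2 = 6(Δ_1 - Δ_0) = 12
  1·m_1 + 4·m_2 + 1·m_3 = 6(Δ_2 - Δ_1) = 30
Natural end conditions: m_0 = m_3 = 0.
Forward elimination and back-substitution give m_0 = 0, m_1 = 6/5, m_2 = 36/5, m_3 = 0.
On [1, 2], S'(t) = b_1 + 2c_1·(t - 1) + 3d_1·(t - 1)² with b_1 = Δ_1 - h_1(2m_1 + m_2)/6 = 2/5, c_1 = m_1/2 = 3/5, d_1 = (m_2 - m_1)/(6h_1) = 1. So S'(1) = 2/5.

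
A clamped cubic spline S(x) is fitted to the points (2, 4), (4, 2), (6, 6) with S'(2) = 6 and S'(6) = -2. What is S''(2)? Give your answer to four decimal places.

With σ_i denoting the second derivative at x_i, h_i = 2, 2, and Δ_i = (y_(i+1) − y_i)/h_i = -1, 2:
  2·σ_0 + 8·σ_1 + 2·σ_2 = 6(Δ_1 - Δ_0) = 18
Clamped end conditions give two more equations: 2h_0·σ_0 + h_0·σ_1 = 6(Δ_0 - S'(2)) = -42 and h_1·σ_1 + 2h_1·σ_2 = 6(S'(6) - Δ_1) = -24.
Forward elimination and back-substitution give σ_0 = -59/4, σ_1 = 17/2, σ_2 = -41/4.

-14.7500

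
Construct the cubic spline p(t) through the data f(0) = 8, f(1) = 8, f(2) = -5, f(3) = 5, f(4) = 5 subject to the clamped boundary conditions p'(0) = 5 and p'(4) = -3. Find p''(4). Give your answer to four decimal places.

Put m_i = p'' at the i-th knot. Here h = (1, 1, 1, 1) and Δ = (0, -13, 10, 0), so the interior equations h_(i-1)·m_(i-1) + 2(h_(i-1)+h_i)·m_i + h_i·m_(i+1) = 6(Δ_i − Δ_(i-1)) read
  1·m_0 + 4·m_1 + 1·m_2 = 6(Δ_1 - Δ_0) = -78
  1·m_1 + 4·m_2 + 1·m_3 = 6(Δ_2 - Δ_1) = 138
  1·m_2 + 4·m_3 + 1·m_4 = 6(Δ_3 - Δ_2) = -60
Clamped end conditions give two more equations: 2h_0·m_0 + h_0·m_1 = 6(Δ_0 - p'(0)) = -30 and h_3·m_3 + 2h_3·m_4 = 6(p'(4) - Δ_3) = -18.
Forward elimination and back-substitution give m_0 = 31/28, m_1 = -451/14, m_2 = 199/4, m_3 = -403/14, m_4 = 151/28.

5.3929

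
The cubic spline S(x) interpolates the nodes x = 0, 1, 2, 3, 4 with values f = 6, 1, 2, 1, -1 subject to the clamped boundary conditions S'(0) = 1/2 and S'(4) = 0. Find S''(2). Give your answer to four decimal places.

Put M_i = S'' at the i-th knot. Here h = (1, 1, 1, 1) and Δ = (-5, 1, -1, -2), so the interior equations h_(i-1)·M_(i-1) + 2(h_(i-1)+h_i)·M_i + h_i·M_(i+1) = 6(Δ_i − Δ_(i-1)) read
  1·M_0 + 4·M_1 + 1·M_2 = 6(Δ_1 - Δ_0) = 36
  1·M_1 + 4·M_2 + 1·M_3 = 6(Δ_2 - Δ_1) = -12
  1·M_2 + 4·M_3 + 1·M_4 = 6(Δ_3 - Δ_2) = -6
Clamped end conditions give two more equations: 2h_0·M_0 + h_0·M_1 = 6(Δ_0 - S'(0)) = -33 and h_3·M_3 + 2h_3·M_4 = 6(S'(4) - Δ_3) = 12.
Hence M_0 = -1399/56, M_1 = 475/28, M_2 = -55/8, M_3 = -41/28, M_4 = 377/56.

-6.8750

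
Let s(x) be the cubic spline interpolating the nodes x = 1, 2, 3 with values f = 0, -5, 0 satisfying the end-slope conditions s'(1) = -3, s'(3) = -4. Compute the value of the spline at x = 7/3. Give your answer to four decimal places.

-3.1481

Put σ_i = s'' at the i-th knot. Here h = (1, 1) and Δ = (-5, 5), so the interior equations h_(i-1)·σ_(i-1) + 2(h_(i-1)+h_i)·σ_i + h_i·σ_(i+1) = 6(Δ_i − Δ_(i-1)) read
  1·σ_0 + 4·σ_1 + 1·σ_2 = 6(Δ_1 - Δ_0) = 60
Clamped end conditions give two more equations: 2h_0·σ_0 + h_0·σ_1 = 6(Δ_0 - s'(1)) = -12 and h_1·σ_1 + 2h_1·σ_2 = 6(s'(3) - Δ_1) = -54.
Forward elimination and back-substitution give σ_0 = -43/2, σ_1 = 31, σ_2 = -85/2.
On [2, 3], s(x) = -5 + 7/4·(x - 2) + 31/2·(x - 2)² - 49/4·(x - 2)³.
With (x - 2) = 1/3: s(7/3) = -85/27.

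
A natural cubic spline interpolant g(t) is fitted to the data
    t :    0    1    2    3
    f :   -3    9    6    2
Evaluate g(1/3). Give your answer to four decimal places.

Put M_i = g'' at the i-th knot. Here h = (1, 1, 1) and Δ = (12, -3, -4), so the interior equations h_(i-1)·M_(i-1) + 2(h_(i-1)+h_i)·M_i + h_i·M_(i+1) = 6(Δ_i − Δ_(i-1)) read
  1·M_0 + 4·M_1 + 1·M_2 = 6(Δ_1 - Δ_0) = -90
  1·M_1 + 4·M_2 + 1·M_3 = 6(Δ_2 - Δ_1) = -6
Natural end conditions: M_0 = M_3 = 0.
Solving: M_0 = 0, M_1 = -118/5, M_2 = 22/5, M_3 = 0.
On [0, 1], g(t) = -3 + 239/15·t + 0·t² - 59/15·t³.
With t = 1/3: g(1/3) = 877/405.

2.1654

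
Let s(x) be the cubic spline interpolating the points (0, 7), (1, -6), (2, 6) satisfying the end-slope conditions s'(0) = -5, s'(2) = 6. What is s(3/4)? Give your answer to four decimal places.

-4.0625

Write σ_i for s''(x_i). With h_i = 1, 1 and divided differences Δ_i = -13, 12, the continuity of s' gives the tridiagonal system
  1·σ_0 + 4·σ_1 + 1·σ_2 = 6(Δ_1 - Δ_0) = 150
Clamped end conditions give two more equations: 2h_0·σ_0 + h_0·σ_1 = 6(Δ_0 - s'(0)) = -48 and h_1·σ_1 + 2h_1·σ_2 = 6(s'(2) - Δ_1) = -36.
Forward elimination and back-substitution give σ_0 = -56, σ_1 = 64, σ_2 = -50.
On [0, 1], s(x) = 7 - 5·x - 28·x² + 20·x³.
With x = 3/4: s(3/4) = -65/16.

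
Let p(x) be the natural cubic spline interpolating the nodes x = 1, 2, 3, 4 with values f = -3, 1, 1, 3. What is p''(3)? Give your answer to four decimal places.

4.8000

Put σ_i = p'' at the i-th knot. Here h = (1, 1, 1) and Δ = (4, 0, 2), so the interior equations h_(i-1)·σ_(i-1) + 2(h_(i-1)+h_i)·σ_i + h_i·σ_(i+1) = 6(Δ_i − Δ_(i-1)) read
  1·σ_0 + 4·σ_1 + 1·σ_2 = 6(Δ_1 - Δ_0) = -24
  1·σ_1 + 4·σ_2 + 1·σ_3 = 6(Δ_2 - Δ_1) = 12
Natural end conditions: σ_0 = σ_3 = 0.
Hence σ_0 = 0, σ_1 = -36/5, σ_2 = 24/5, σ_3 = 0.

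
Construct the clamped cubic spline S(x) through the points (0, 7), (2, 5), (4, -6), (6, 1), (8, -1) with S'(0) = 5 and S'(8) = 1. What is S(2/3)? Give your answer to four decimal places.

8.8545

Let M_i = S''(x_i). Step sizes h_i = 2, 2, 2, 2; slopes of the chords Δ_i = (y_(i+1) - y_i)/h_i = -1, -11/2, 7/2, -1.
  2·M_0 + 8·M_1 + 2·M_2 = 6(Δ_1 - Δ_0) = -27
  2·M_1 + 8·M_2 + 2·M_3 = 6(Δ_2 - Δ_1) = 54
  2·M_2 + 8·M_3 + 2·M_4 = 6(Δ_3 - Δ_2) = -27
Clamped end conditions give two more equations: 2h_0·M_0 + h_0·M_1 = 6(Δ_0 - S'(0)) = -36 and h_3·M_3 + 2h_3·M_4 = 6(S'(8) - Δ_3) = 12.
Solving: M_0 = -391/56, M_1 = -113/28, M_2 = 77/8, M_3 = -209/28, M_4 = 377/56.
On [0, 2], S(x) = 7 + 5·x - 391/112·x² + 55/224·x³.
With x = 2/3: S(2/3) = 3347/378.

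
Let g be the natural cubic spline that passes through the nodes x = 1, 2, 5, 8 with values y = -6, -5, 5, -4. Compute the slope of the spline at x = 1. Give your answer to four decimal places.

0.4598

Put M_i = g'' at the i-th knot. Here h = (1, 3, 3) and Δ = (1, 10/3, -3), so the interior equations h_(i-1)·M_(i-1) + 2(h_(i-1)+h_i)·M_i + h_i·M_(i+1) = 6(Δ_i − Δ_(i-1)) read
  1·M_0 + 8·M_1 + 3·M_2 = 6(Δ_1 - Δ_0) = 14
  3·M_1 + 12·M_2 + 3·M_3 = 6(Δ_2 - Δ_1) = -38
Natural end conditions: M_0 = M_3 = 0.
Solving: M_0 = 0, M_1 = 94/29, M_2 = -346/87, M_3 = 0.
On [1, 2], g'(x) = b_0 + 2c_0·(x - 1) + 3d_0·(x - 1)² with b_0 = Δ_0 - h_0(2M_0 + M_1)/6 = 40/87, c_0 = M_0/2 = 0, d_0 = (M_1 - M_0)/(6h_0) = 47/87. So g'(1) = 40/87.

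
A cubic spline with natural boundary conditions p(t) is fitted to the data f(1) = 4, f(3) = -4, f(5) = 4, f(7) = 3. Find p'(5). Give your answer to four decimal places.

2.9667

With σ_i denoting the second derivative at x_i, h_i = 2, 2, 2, and Δ_i = (y_(i+1) − y_i)/h_i = -4, 4, -1/2:
  2·σ_0 + 8·σ_1 + 2·σ_2 = 6(Δ_1 - Δ_0) = 48
  2·σ_1 + 8·σ_2 + 2·σ_3 = 6(Δ_2 - Δ_1) = -27
Natural end conditions: σ_0 = σ_3 = 0.
Hence σ_0 = 0, σ_1 = 73/10, σ_2 = -26/5, σ_3 = 0.
On [5, 7], p'(t) = b_2 + 2c_2·(t - 5) + 3d_2·(t - 5)² with b_2 = Δ_2 - h_2(2σ_2 + σ_3)/6 = 89/30, c_2 = σ_2/2 = -13/5, d_2 = (σ_3 - σ_2)/(6h_2) = 13/30. So p'(5) = 89/30.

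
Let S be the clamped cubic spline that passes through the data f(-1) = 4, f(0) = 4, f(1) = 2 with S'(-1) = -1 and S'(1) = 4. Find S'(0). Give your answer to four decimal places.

-2.2500

Put M_i = S'' at the i-th knot. Here h = (1, 1) and Δ = (0, -2), so the interior equations h_(i-1)·M_(i-1) + 2(h_(i-1)+h_i)·M_i + h_i·M_(i+1) = 6(Δ_i − Δ_(i-1)) read
  1·M_0 + 4·M_1 + 1·M_2 = 6(Δ_1 - Δ_0) = -12
Clamped end conditions give two more equations: 2h_0·M_0 + h_0·M_1 = 6(Δ_0 - S'(-1)) = 6 and h_1·M_1 + 2h_1·M_2 = 6(S'(1) - Δ_1) = 36.
Hence M_0 = 17/2, M_1 = -11, M_2 = 47/2.
On [0, 1], S'(x) = b_1 + 2c_1·x + 3d_1·x² with b_1 = Δ_1 - h_1(2M_1 + M_2)/6 = -9/4, c_1 = M_1/2 = -11/2, d_1 = (M_2 - M_1)/(6h_1) = 23/4. So S'(0) = -9/4.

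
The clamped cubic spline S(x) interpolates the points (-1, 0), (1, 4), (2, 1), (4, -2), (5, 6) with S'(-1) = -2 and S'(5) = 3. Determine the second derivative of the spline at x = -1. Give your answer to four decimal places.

10.0269

Let M_i = S''(x_i). Step sizes h_i = 2, 1, 2, 1; slopes of the chords Δ_i = (y_(i+1) - y_i)/h_i = 2, -3, -3/2, 8.
  2·M_0 + 6·M_1 + 1·M_2 = 6(Δ_1 - Δ_0) = -30
  1·M_1 + 6·M_2 + 2·M_3 = 6(Δ_2 - Δ_1) = 9
  2·M_2 + 6·M_3 + 1·M_4 = 6(Δ_3 - Δ_2) = 57
Clamped end conditions give two more equations: 2h_0·M_0 + h_0·M_1 = 6(Δ_0 - S'(-1)) = 24 and h_3·M_3 + 2h_3·M_4 = 6(S'(5) - Δ_3) = -30.
Forward elimination and back-substitution give M_0 = 1865/186, M_1 = -749/93, M_2 = -161/93, M_3 = 1276/93, M_4 = -2033/93.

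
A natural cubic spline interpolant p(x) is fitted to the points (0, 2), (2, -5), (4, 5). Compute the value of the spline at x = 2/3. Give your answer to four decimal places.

With m_i denoting the second derivative at x_i, h_i = 2, 2, and Δ_i = (y_(i+1) − y_i)/h_i = -7/2, 5:
  2·m_0 + 8·m_1 + 2·m_2 = 6(Δ_1 - Δ_0) = 51
Natural end conditions: m_0 = m_2 = 0.
Hence m_0 = 0, m_1 = 51/8, m_2 = 0.
On [0, 2], p(x) = 2 - 45/8·x + 0·x² + 17/32·x³.
With x = 2/3: p(2/3) = -43/27.

-1.5926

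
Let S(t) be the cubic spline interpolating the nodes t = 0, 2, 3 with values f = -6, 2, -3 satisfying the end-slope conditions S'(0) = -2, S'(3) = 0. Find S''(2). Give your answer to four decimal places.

Put m_i = S'' at the i-th knot. Here h = (2, 1) and Δ = (4, -5), so the interior equations h_(i-1)·m_(i-1) + 2(h_(i-1)+h_i)·m_i + h_i·m_(i+1) = 6(Δ_i − Δ_(i-1)) read
  2·m_0 + 6·m_1 + 1·m_2 = 6(Δ_1 - Δ_0) = -54
Clamped end conditions give two more equations: 2h_0·m_0 + h_0·m_1 = 6(Δ_0 - S'(0)) = 36 and h_1·m_1 + 2h_1·m_2 = 6(S'(3) - Δ_1) = 30.
Hence m_0 = 56/3, m_1 = -58/3, m_2 = 74/3.

-19.3333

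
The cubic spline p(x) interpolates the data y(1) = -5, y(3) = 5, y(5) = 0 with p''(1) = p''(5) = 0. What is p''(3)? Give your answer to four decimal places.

-5.6250

Let M_i = p''(x_i). Step sizes h_i = 2, 2; slopes of the chords Δ_i = (y_(i+1) - y_i)/h_i = 5, -5/2.
  2·M_0 + 8·M_1 + 2·M_2 = 6(Δ_1 - Δ_0) = -45
Natural end conditions: M_0 = M_2 = 0.
Solving the tridiagonal system: M_0 = 0, M_1 = -45/8, M_2 = 0.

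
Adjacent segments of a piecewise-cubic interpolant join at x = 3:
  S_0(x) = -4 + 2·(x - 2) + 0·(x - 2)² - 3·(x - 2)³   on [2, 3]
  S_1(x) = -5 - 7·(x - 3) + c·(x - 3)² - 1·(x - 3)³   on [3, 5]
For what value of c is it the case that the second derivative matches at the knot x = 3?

-9

S_0''(x) = 0 - 18·(x - 2), so S_0''(3) = -18. On the right, S_1''(3) = 2c, so c = -9.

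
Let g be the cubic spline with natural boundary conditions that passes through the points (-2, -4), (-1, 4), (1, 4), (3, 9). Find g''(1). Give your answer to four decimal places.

4.2273

Put M_i = g'' at the i-th knot. Here h = (1, 2, 2) and Δ = (8, 0, 5/2), so the interior equations h_(i-1)·M_(i-1) + 2(h_(i-1)+h_i)·M_i + h_i·M_(i+1) = 6(Δ_i − Δ_(i-1)) read
  1·M_0 + 6·M_1 + 2·M_2 = 6(Δ_1 - Δ_0) = -48
  2·M_1 + 8·M_2 + 2·M_3 = 6(Δ_2 - Δ_1) = 15
Natural end conditions: M_0 = M_3 = 0.
Solving: M_0 = 0, M_1 = -207/22, M_2 = 93/22, M_3 = 0.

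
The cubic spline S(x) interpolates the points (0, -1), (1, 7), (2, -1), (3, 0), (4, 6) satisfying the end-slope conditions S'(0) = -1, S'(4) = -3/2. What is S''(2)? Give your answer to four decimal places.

Let M_i = S''(x_i). Step sizes h_i = 1, 1, 1, 1; slopes of the chords Δ_i = (y_(i+1) - y_i)/h_i = 8, -8, 1, 6.
  1·M_0 + 4·M_1 + 1·M_2 = 6(Δ_1 - Δ_0) = -96
  1·M_1 + 4·M_2 + 1·M_3 = 6(Δ_2 - Δ_1) = 54
  1·M_2 + 4·M_3 + 1·M_4 = 6(Δ_3 - Δ_2) = 30
Clamped end conditions give two more equations: 2h_0·M_0 + h_0·M_1 = 6(Δ_0 - S'(0)) = 54 and h_3·M_3 + 2h_3·M_4 = 6(S'(4) - Δ_3) = -45.
Forward elimination and back-substitution give M_0 = 2669/56, M_1 = -1157/28, M_2 = 173/8, M_3 = 247/28, M_4 = -1507/56.

21.6250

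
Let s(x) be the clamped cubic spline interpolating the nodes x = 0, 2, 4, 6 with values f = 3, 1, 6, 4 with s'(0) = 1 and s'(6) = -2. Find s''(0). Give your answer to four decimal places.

With σ_i denoting the second derivative at x_i, h_i = 2, 2, 2, and Δ_i = (y_(i+1) − y_i)/h_i = -1, 5/2, -1:
  2·σ_0 + 8·σ_1 + 2·σ_2 = 6(Δ_1 - Δ_0) = 21
  2·σ_1 + 8·σ_2 + 2·σ_3 = 6(Δ_2 - Δ_1) = -21
Clamped end conditions give two more equations: 2h_0·σ_0 + h_0·σ_1 = 6(Δ_0 - s'(0)) = -12 and h_2·σ_2 + 2h_2·σ_3 = 6(s'(6) - Δ_2) = -6.
Solving the tridiagonal system: σ_0 = -11/2, σ_1 = 5, σ_2 = -4, σ_3 = 1/2.

-5.5000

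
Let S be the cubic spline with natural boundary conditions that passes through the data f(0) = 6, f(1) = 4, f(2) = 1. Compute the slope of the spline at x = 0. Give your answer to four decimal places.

-1.7500

With M_i denoting the second derivative at x_i, h_i = 1, 1, and Δ_i = (y_(i+1) − y_i)/h_i = -2, -3:
  1·M_0 + 4·M_1 + 1·M_2 = 6(Δ_1 - Δ_0) = -6
Natural end conditions: M_0 = M_2 = 0.
Forward elimination and back-substitution give M_0 = 0, M_1 = -3/2, M_2 = 0.
On [0, 1], S'(x) = b_0 + 2c_0·x + 3d_0·x² with b_0 = Δ_0 - h_0(2M_0 + M_1)/6 = -7/4, c_0 = M_0/2 = 0, d_0 = (M_1 - M_0)/(6h_0) = -1/4. So S'(0) = -7/4.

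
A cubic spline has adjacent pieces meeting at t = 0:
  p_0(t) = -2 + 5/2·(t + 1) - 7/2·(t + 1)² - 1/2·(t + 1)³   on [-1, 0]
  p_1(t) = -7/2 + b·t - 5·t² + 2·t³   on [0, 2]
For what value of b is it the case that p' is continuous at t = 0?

-6

p_0'(t) = 5/2 - 7·(t + 1) - 3/2·(t + 1)², so p_0'(0) = -6. On the right, p_1'(0) = b, so b = -6.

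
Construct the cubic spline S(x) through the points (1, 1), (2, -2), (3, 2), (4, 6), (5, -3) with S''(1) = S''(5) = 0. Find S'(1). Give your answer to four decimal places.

With M_i denoting the second derivative at x_i, h_i = 1, 1, 1, 1, and Δ_i = (y_(i+1) − y_i)/h_i = -3, 4, 4, -9:
  1·M_0 + 4·M_1 + 1·M_2 = 6(Δ_1 - Δ_0) = 42
  1·M_1 + 4·M_2 + 1·M_3 = 6(Δ_2 - Δ_1) = 0
  1·M_2 + 4·M_3 + 1·M_4 = 6(Δ_3 - Δ_2) = -78
Natural end conditions: M_0 = M_4 = 0.
Solving the tridiagonal system: M_0 = 0, M_1 = 69/7, M_2 = 18/7, M_3 = -141/7, M_4 = 0.
On [1, 2], S'(x) = b_0 + 2c_0·(x - 1) + 3d_0·(x - 1)² with b_0 = Δ_0 - h_0(2M_0 + M_1)/6 = -65/14, c_0 = M_0/2 = 0, d_0 = (M_1 - M_0)/(6h_0) = 23/14. So S'(1) = -65/14.

-4.6429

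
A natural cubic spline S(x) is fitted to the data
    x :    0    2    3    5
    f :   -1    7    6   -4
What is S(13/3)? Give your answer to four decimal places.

-0.0233

Let m_i = S''(x_i). Step sizes h_i = 2, 1, 2; slopes of the chords Δ_i = (y_(i+1) - y_i)/h_i = 4, -1, -5.
  2·m_0 + 6·m_1 + 1·m_2 = 6(Δ_1 - Δ_0) = -30
  1·m_1 + 6·m_2 + 2·m_3 = 6(Δ_2 - Δ_1) = -24
Natural end conditions: m_0 = m_3 = 0.
Hence m_0 = 0, m_1 = -156/35, m_2 = -114/35, m_3 = 0.
On [3, 5], S(x) = 6 - 99/35·(x - 3) - 57/35·(x - 3)² + 19/70·(x - 3)³.
With (x - 3) = 4/3: S(13/3) = -22/945.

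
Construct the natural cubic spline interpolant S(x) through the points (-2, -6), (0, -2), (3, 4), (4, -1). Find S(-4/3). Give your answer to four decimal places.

Let M_i = S''(x_i). Step sizes h_i = 2, 3, 1; slopes of the chords Δ_i = (y_(i+1) - y_i)/h_i = 2, 2, -5.
  2·M_0 + 10·M_1 + 3·M_2 = 6(Δ_1 - Δ_0) = 0
  3·M_1 + 8·M_2 + 1·M_3 = 6(Δ_2 - Δ_1) = -42
Natural end conditions: M_0 = M_3 = 0.
Solving the tridiagonal system: M_0 = 0, M_1 = 126/71, M_2 = -420/71, M_3 = 0.
On [-2, 0], S(x) = -6 + 100/71·(x + 2) + 0·(x + 2)² + 21/142·(x + 2)³.
With (x + 2) = 2/3: S(-4/3) = -3206/639.

-5.0172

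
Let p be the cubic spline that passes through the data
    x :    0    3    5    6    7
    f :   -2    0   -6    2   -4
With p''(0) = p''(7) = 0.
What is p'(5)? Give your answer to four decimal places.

Put M_i = p'' at the i-th knot. Here h = (3, 2, 1, 1) and Δ = (2/3, -3, 8, -6), so the interior equations h_(i-1)·M_(i-1) + 2(h_(i-1)+h_i)·M_i + h_i·M_(i+1) = 6(Δ_i − Δ_(i-1)) read
  3·M_0 + 10·M_1 + 2·M_2 = 6(Δ_1 - Δ_0) = -22
  2·M_1 + 6·M_2 + 1·M_3 = 6(Δ_2 - Δ_1) = 66
  1·M_2 + 4·M_3 + 1·M_4 = 6(Δ_3 - Δ_2) = -84
Natural end conditions: M_0 = M_4 = 0.
Forward elimination and back-substitution give M_0 = 0, M_1 = -601/107, M_2 = 1828/107, M_3 = -2704/107, M_4 = 0.
On [5, 6], p'(x) = b_2 + 2c_2·(x - 5) + 3d_2·(x - 5)² with b_2 = Δ_2 - h_2(2M_2 + M_3)/6 = 2092/321, c_2 = M_2/2 = 914/107, d_2 = (M_3 - M_2)/(6h_2) = -2266/321. So p'(5) = 2092/321.

6.5171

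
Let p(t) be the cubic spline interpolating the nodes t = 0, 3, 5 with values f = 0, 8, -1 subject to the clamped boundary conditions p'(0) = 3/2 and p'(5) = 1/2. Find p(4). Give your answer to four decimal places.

Let M_i = p''(x_i). Step sizes h_i = 3, 2; slopes of the chords Δ_i = (y_(i+1) - y_i)/h_i = 8/3, -9/2.
  3·M_0 + 10·M_1 + 2·M_2 = 6(Δ_1 - Δ_0) = -43
Clamped end conditions give two more equations: 2h_0·M_0 + h_0·M_1 = 6(Δ_0 - p'(0)) = 7 and h_1·M_1 + 2h_1·M_2 = 6(p'(5) - Δ_1) = 30.
Solving: M_0 = 79/15, M_1 = -41/5, M_2 = 58/5.
On [3, 5], p(t) = 8 - 29/10·(t - 3) - 41/10·(t - 3)² + 33/20·(t - 3)³.
With (t - 3) = 1: p(4) = 53/20.

2.6500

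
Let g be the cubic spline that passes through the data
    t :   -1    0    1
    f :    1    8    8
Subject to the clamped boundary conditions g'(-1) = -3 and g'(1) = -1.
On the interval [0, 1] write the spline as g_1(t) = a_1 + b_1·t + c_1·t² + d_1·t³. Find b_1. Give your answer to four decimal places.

6.2500

Write M_i for g''(x_i). With h_i = 1, 1 and divided differences Δ_i = 7, 0, the continuity of g' gives the tridiagonal system
  1·M_0 + 4·M_1 + 1·M_2 = 6(Δ_1 - Δ_0) = -42
Clamped end conditions give two more equations: 2h_0·M_0 + h_0·M_1 = 6(Δ_0 - g'(-1)) = 60 and h_1·M_1 + 2h_1·M_2 = 6(g'(1) - Δ_1) = -6.
Hence M_0 = 83/2, M_1 = -23, M_2 = 17/2.
On [0, 1], with g_1(t) = a_1 + b_1·t + c_1·t² + d_1·t³: c_1 = M_1/2 = -23/2, d_1 = (M_2 - M_1)/(6h_1) = 21/4, b_1 = Δ_1 - h_1(2M_1 + M_2)/6 = 25/4.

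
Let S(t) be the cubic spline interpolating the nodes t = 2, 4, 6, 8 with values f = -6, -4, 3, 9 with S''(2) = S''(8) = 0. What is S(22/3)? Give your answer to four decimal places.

7.1778

Let σ_i = S''(x_i). Step sizes h_i = 2, 2, 2; slopes of the chords Δ_i = (y_(i+1) - y_i)/h_i = 1, 7/2, 3.
  2·σ_0 + 8·σ_1 + 2·σ_2 = 6(Δ_1 - Δ_0) = 15
  2·σ_1 + 8·σ_2 + 2·σ_3 = 6(Δ_2 - Δ_1) = -3
Natural end conditions: σ_0 = σ_3 = 0.
Forward elimination and back-substitution give σ_0 = 0, σ_1 = 21/10, σ_2 = -9/10, σ_3 = 0.
On [6, 8], S(t) = 3 + 18/5·(t - 6) - 9/20·(t - 6)² + 3/40·(t - 6)³.
With (t - 6) = 4/3: S(22/3) = 323/45.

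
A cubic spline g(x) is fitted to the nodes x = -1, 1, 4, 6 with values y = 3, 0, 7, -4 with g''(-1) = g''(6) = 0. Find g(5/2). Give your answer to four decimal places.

With M_i denoting the second derivative at x_i, h_i = 2, 3, 2, and Δ_i = (y_(i+1) − y_i)/h_i = -3/2, 7/3, -11/2:
  2·M_0 + 10·M_1 + 3·M_2 = 6(Δ_1 - Δ_0) = 23
  3·M_1 + 10·M_2 + 2·M_3 = 6(Δ_2 - Δ_1) = -47
Natural end conditions: M_0 = M_3 = 0.
Solving: M_0 = 0, M_1 = 53/13, M_2 = -77/13, M_3 = 0.
On [1, 4], g(x) = 0 + 95/78·(x - 1) + 53/26·(x - 1)² - 5/9·(x - 1)³.
With (x - 1) = 3/2: g(5/2) = 59/13.

4.5385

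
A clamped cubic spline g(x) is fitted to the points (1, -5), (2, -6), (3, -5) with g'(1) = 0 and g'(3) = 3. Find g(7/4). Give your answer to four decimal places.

With M_i denoting the second derivative at x_i, h_i = 1, 1, and Δ_i = (y_(i+1) − y_i)/h_i = -1, 1:
  1·M_0 + 4·M_1 + 1·M_2 = 6(Δ_1 - Δ_0) = 12
Clamped end conditions give two more equations: 2h_0·M_0 + h_0·M_1 = 6(Δ_0 - g'(1)) = -6 and h_1·M_1 + 2h_1·M_2 = 6(g'(3) - Δ_1) = 12.
Hence M_0 = -9/2, M_1 = 3, M_2 = 9/2.
On [1, 2], g(x) = -5 + 0·(x - 1) - 9/4·(x - 1)² + 5/4·(x - 1)³.
With (x - 1) = 3/4: g(7/4) = -1469/256.

-5.7383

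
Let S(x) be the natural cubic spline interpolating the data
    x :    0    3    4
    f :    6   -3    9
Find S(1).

-2

With M_i denoting the second derivative at x_i, h_i = 3, 1, and Δ_i = (y_(i+1) − y_i)/h_i = -3, 12:
  3·M_0 + 8·M_1 + 1·M_2 = 6(Δ_1 - Δ_0) = 90
Natural end conditions: M_0 = M_2 = 0.
Hence M_0 = 0, M_1 = 45/4, M_2 = 0.
On [0, 3], S(x) = 6 - 69/8·x + 0·x² + 5/8·x³.
With x = 1: S(1) = -2.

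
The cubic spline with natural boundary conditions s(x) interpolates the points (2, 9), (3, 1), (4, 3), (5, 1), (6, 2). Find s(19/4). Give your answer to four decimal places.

1.5695

With M_i denoting the second derivative at x_i, h_i = 1, 1, 1, 1, and Δ_i = (y_(i+1) − y_i)/h_i = -8, 2, -2, 1:
  1·M_0 + 4·M_1 + 1·M_2 = 6(Δ_1 - Δ_0) = 60
  1·M_1 + 4·M_2 + 1·M_3 = 6(Δ_2 - Δ_1) = -24
  1·M_2 + 4·M_3 + 1·M_4 = 6(Δ_3 - Δ_2) = 18
Natural end conditions: M_0 = M_4 = 0.
Solving: M_0 = 0, M_1 = 507/28, M_2 = -87/7, M_3 = 213/28, M_4 = 0.
On [4, 5], s(x) = 3 + 7/8·(x - 4) - 87/14·(x - 4)² + 187/56·(x - 4)³.
With (x - 4) = 3/4: s(19/4) = 5625/3584.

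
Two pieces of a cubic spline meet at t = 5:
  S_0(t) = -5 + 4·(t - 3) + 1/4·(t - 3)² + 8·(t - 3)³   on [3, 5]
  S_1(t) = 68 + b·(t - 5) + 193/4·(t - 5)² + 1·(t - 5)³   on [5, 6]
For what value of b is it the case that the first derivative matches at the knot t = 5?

S_0'(t) = 4 + 1/2·(t - 3) + 24·(t - 3)², so S_0'(5) = 101. On the right, S_1'(5) = b, so b = 101.

101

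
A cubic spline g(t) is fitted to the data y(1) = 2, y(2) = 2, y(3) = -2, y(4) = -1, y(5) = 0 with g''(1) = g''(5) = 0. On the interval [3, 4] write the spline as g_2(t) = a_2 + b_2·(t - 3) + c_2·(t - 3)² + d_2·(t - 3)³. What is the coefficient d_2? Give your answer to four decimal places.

-2.1429

Put M_i = g'' at the i-th knot. Here h = (1, 1, 1, 1) and Δ = (0, -4, 1, 1), so the interior equations h_(i-1)·M_(i-1) + 2(h_(i-1)+h_i)·M_i + h_i·M_(i+1) = 6(Δ_i − Δ_(i-1)) read
  1·M_0 + 4·M_1 + 1·M_2 = 6(Δ_1 - Δ_0) = -24
  1·M_1 + 4·M_2 + 1·M_3 = 6(Δ_2 - Δ_1) = 30
  1·M_2 + 4·M_3 + 1·M_4 = 6(Δ_3 - Δ_2) = 0
Natural end conditions: M_0 = M_4 = 0.
Solving the tridiagonal system: M_0 = 0, M_1 = -60/7, M_2 = 72/7, M_3 = -18/7, M_4 = 0.
On [3, 4], with g_2(t) = a_2 + b_2·(t - 3) + c_2·(t - 3)² + d_2·(t - 3)³: c_2 = M_2/2 = 36/7, d_2 = (M_3 - M_2)/(6h_2) = -15/7, b_2 = Δ_2 - h_2(2M_2 + M_3)/6 = -2.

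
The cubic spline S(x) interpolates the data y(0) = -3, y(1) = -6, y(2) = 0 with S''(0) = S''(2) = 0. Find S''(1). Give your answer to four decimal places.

Put M_i = S'' at the i-th knot. Here h = (1, 1) and Δ = (-3, 6), so the interior equations h_(i-1)·M_(i-1) + 2(h_(i-1)+h_i)·M_i + h_i·M_(i+1) = 6(Δ_i − Δ_(i-1)) read
  1·M_0 + 4·M_1 + 1·M_2 = 6(Δ_1 - Δ_0) = 54
Natural end conditions: M_0 = M_2 = 0.
Hence M_0 = 0, M_1 = 27/2, M_2 = 0.

13.5000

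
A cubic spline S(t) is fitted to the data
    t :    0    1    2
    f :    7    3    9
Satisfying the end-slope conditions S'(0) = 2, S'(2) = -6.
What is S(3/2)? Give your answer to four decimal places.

7.0625

Put M_i = S'' at the i-th knot. Here h = (1, 1) and Δ = (-4, 6), so the interior equations h_(i-1)·M_(i-1) + 2(h_(i-1)+h_i)·M_i + h_i·M_(i+1) = 6(Δ_i − Δ_(i-1)) read
  1·M_0 + 4·M_1 + 1·M_2 = 6(Δ_1 - Δ_0) = 60
Clamped end conditions give two more equations: 2h_0·M_0 + h_0·M_1 = 6(Δ_0 - S'(0)) = -36 and h_1·M_1 + 2h_1·M_2 = 6(S'(2) - Δ_1) = -72.
Hence M_0 = -37, M_1 = 38, M_2 = -55.
On [1, 2], S(t) = 3 + 5/2·(t - 1) + 19·(t - 1)² - 31/2·(t - 1)³.
With (t - 1) = 1/2: S(3/2) = 113/16.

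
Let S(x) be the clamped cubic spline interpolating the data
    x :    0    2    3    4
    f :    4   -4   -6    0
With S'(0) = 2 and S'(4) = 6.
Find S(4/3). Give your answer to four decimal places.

-0.0673

With m_i denoting the second derivative at x_i, h_i = 2, 1, 1, and Δ_i = (y_(i+1) − y_i)/h_i = -4, -2, 6:
  2·m_0 + 6·m_1 + 1·m_2 = 6(Δ_1 - Δ_0) = 12
  1·m_1 + 4·m_2 + 1·m_3 = 6(Δ_2 - Δ_1) = 48
Clamped end conditions give two more equations: 2h_0·m_0 + h_0·m_1 = 6(Δ_0 - S'(0)) = -36 and h_2·m_2 + 2h_2·m_3 = 6(S'(4) - Δ_2) = 0.
Solving the tridiagonal system: m_0 = -118/11, m_1 = 38/11, m_2 = 140/11, m_3 = -70/11.
On [0, 2], S(x) = 4 + 2·x - 59/11·x² + 13/11·x³.
With x = 4/3: S(4/3) = -20/297.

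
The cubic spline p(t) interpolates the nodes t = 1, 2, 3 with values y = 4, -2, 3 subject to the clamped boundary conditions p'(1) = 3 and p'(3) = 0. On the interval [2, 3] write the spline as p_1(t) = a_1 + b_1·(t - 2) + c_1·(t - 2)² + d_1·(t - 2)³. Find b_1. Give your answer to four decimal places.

-1.5000

Put σ_i = p'' at the i-th knot. Here h = (1, 1) and Δ = (-6, 5), so the interior equations h_(i-1)·σ_(i-1) + 2(h_(i-1)+h_i)·σ_i + h_i·σ_(i+1) = 6(Δ_i − Δ_(i-1)) read
  1·σ_0 + 4·σ_1 + 1·σ_2 = 6(Δ_1 - Δ_0) = 66
Clamped end conditions give two more equations: 2h_0·σ_0 + h_0·σ_1 = 6(Δ_0 - p'(1)) = -54 and h_1·σ_1 + 2h_1·σ_2 = 6(p'(3) - Δ_1) = -30.
Hence σ_0 = -45, σ_1 = 36, σ_2 = -33.
On [2, 3], with p_1(t) = a_1 + b_1·(t - 2) + c_1·(t - 2)² + d_1·(t - 2)³: c_1 = σ_1/2 = 18, d_1 = (σ_2 - σ_1)/(6h_1) = -23/2, b_1 = Δ_1 - h_1(2σ_1 + σ_2)/6 = -3/2.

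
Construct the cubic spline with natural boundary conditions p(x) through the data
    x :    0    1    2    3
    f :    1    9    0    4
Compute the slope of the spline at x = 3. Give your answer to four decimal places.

Let M_i = p''(x_i). Step sizes h_i = 1, 1, 1; slopes of the chords Δ_i = (y_(i+1) - y_i)/h_i = 8, -9, 4.
  1·M_0 + 4·M_1 + 1·M_2 = 6(Δ_1 - Δ_0) = -102
  1·M_1 + 4·M_2 + 1·M_3 = 6(Δ_2 - Δ_1) = 78
Natural end conditions: M_0 = M_3 = 0.
Solving the tridiagonal system: M_0 = 0, M_1 = -162/5, M_2 = 138/5, M_3 = 0.
On [2, 3], p'(x) = b_2 + 2c_2·(x - 2) + 3d_2·(x - 2)² with b_2 = Δ_2 - h_2(2M_2 + M_3)/6 = -26/5, c_2 = M_2/2 = 69/5, d_2 = (M_3 - M_2)/(6h_2) = -23/5. So p'(3) = 43/5.

8.6000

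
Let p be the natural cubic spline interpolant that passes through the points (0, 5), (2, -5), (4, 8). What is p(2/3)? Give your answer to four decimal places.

-0.0370

With σ_i denoting the second derivative at x_i, h_i = 2, 2, and Δ_i = (y_(i+1) − y_i)/h_i = -5, 13/2:
  2·σ_0 + 8·σ_1 + 2·σ_2 = 6(Δ_1 - Δ_0) = 69
Natural end conditions: σ_0 = σ_2 = 0.
Hence σ_0 = 0, σ_1 = 69/8, σ_2 = 0.
On [0, 2], p(t) = 5 - 63/8·t + 0·t² + 23/32·t³.
With t = 2/3: p(2/3) = -1/27.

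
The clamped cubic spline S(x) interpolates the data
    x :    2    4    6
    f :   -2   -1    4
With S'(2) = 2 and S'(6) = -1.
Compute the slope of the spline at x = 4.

Put M_i = S'' at the i-th knot. Here h = (2, 2) and Δ = (1/2, 5/2), so the interior equations h_(i-1)·M_(i-1) + 2(h_(i-1)+h_i)·M_i + h_i·M_(i+1) = 6(Δ_i − Δ_(i-1)) read
  2·M_0 + 8·M_1 + 2·M_2 = 6(Δ_1 - Δ_0) = 12
Clamped end conditions give two more equations: 2h_0·M_0 + h_0·M_1 = 6(Δ_0 - S'(2)) = -9 and h_1·M_1 + 2h_1·M_2 = 6(S'(6) - Δ_1) = -21.
Hence M_0 = -9/2, M_1 = 9/2, M_2 = -15/2.
On [4, 6], S'(x) = b_1 + 2c_1·(x - 4) + 3d_1·(x - 4)² with b_1 = Δ_1 - h_1(2M_1 + M_2)/6 = 2, c_1 = M_1/2 = 9/4, d_1 = (M_2 - M_1)/(6h_1) = -1. So S'(4) = 2.

2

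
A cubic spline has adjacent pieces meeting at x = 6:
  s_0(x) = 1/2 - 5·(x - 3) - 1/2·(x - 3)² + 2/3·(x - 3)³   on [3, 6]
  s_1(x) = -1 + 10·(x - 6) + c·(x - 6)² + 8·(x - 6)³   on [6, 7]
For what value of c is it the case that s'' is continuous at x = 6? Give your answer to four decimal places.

5.5000

s_0''(x) = -1 + 4·(x - 3), so s_0''(6) = 11. On the right, s_1''(6) = 2c, so c = 11/2.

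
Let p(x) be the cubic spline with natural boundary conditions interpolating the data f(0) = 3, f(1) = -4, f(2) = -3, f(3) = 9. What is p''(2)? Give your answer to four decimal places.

Write σ_i for p''(x_i). With h_i = 1, 1, 1 and divided differences Δ_i = -7, 1, 12, the continuity of p' gives the tridiagonal system
  1·σ_0 + 4·σ_1 + 1·σ_2 = 6(Δ_1 - Δ_0) = 48
  1·σ_1 + 4·σ_2 + 1·σ_3 = 6(Δ_2 - Δ_1) = 66
Natural end conditions: σ_0 = σ_3 = 0.
Forward elimination and back-substitution give σ_0 = 0, σ_1 = 42/5, σ_2 = 72/5, σ_3 = 0.

14.4000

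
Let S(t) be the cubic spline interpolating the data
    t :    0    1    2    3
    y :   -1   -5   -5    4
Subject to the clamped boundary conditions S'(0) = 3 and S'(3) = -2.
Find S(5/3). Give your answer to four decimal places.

With σ_i denoting the second derivative at x_i, h_i = 1, 1, 1, and Δ_i = (y_(i+1) − y_i)/h_i = -4, 0, 9:
  1·σ_0 + 4·σ_1 + 1·σ_2 = 6(Δ_1 - Δ_0) = 24
  1·σ_1 + 4·σ_2 + 1·σ_3 = 6(Δ_2 - Δ_1) = 54
Clamped end conditions give two more equations: 2h_0·σ_0 + h_0·σ_1 = 6(Δ_0 - S'(0)) = -42 and h_2·σ_2 + 2h_2·σ_3 = 6(S'(3) - Δ_2) = -66.
Solving the tridiagonal system: σ_0 = -362/15, σ_1 = 94/15, σ_2 = 346/15, σ_3 = -668/15.
On [1, 2], S(t) = -5 - 89/15·(t - 1) + 47/15·(t - 1)² + 14/5·(t - 1)³.
With (t - 1) = 2/3: S(5/3) = -101/15.

-6.7333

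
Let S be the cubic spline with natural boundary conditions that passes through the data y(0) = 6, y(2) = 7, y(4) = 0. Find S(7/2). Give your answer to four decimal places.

2.2188

Write M_i for S''(x_i). With h_i = 2, 2 and divided differences Δ_i = 1/2, -7/2, the continuity of S' gives the tridiagonal system
  2·M_0 + 8·M_1 + 2·M_2 = 6(Δ_1 - Δ_0) = -24
Natural end conditions: M_0 = M_2 = 0.
Solving: M_0 = 0, M_1 = -3, M_2 = 0.
On [2, 4], S(x) = 7 - 3/2·(x - 2) - 3/2·(x - 2)² + 1/4·(x - 2)³.
With (x - 2) = 3/2: S(7/2) = 71/32.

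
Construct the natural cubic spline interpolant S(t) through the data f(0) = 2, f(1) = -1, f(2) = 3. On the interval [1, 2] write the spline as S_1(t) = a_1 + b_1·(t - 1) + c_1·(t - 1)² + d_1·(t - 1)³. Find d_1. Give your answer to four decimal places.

-1.7500

Let σ_i = S''(x_i). Step sizes h_i = 1, 1; slopes of the chords Δ_i = (y_(i+1) - y_i)/h_i = -3, 4.
  1·σ_0 + 4·σ_1 + 1·σ_2 = 6(Δ_1 - Δ_0) = 42
Natural end conditions: σ_0 = σ_2 = 0.
Solving: σ_0 = 0, σ_1 = 21/2, σ_2 = 0.
On [1, 2], with S_1(t) = a_1 + b_1·(t - 1) + c_1·(t - 1)² + d_1·(t - 1)³: c_1 = σ_1/2 = 21/4, d_1 = (σ_2 - σ_1)/(6h_1) = -7/4, b_1 = Δ_1 - h_1(2σ_1 + σ_2)/6 = 1/2.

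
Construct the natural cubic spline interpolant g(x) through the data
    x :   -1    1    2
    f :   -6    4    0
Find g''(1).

-9

Write σ_i for g''(x_i). With h_i = 2, 1 and divided differences Δ_i = 5, -4, the continuity of g' gives the tridiagonal system
  2·σ_0 + 6·σ_1 + 1·σ_2 = 6(Δ_1 - Δ_0) = -54
Natural end conditions: σ_0 = σ_2 = 0.
Hence σ_0 = 0, σ_1 = -9, σ_2 = 0.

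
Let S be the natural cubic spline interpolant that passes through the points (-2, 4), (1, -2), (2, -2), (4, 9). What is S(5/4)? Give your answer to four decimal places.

-2.2548

Write σ_i for S''(x_i). With h_i = 3, 1, 2 and divided differences Δ_i = -2, 0, 11/2, the continuity of S' gives the tridiagonal system
  3·σ_0 + 8·σ_1 + 1·σ_2 = 6(Δ_1 - Δ_0) = 12
  1·σ_1 + 6·σ_2 + 2·σ_3 = 6(Δ_2 - Δ_1) = 33
Natural end conditions: σ_0 = σ_3 = 0.
Solving the tridiagonal system: σ_0 = 0, σ_1 = 39/47, σ_2 = 252/47, σ_3 = 0.
On [1, 2], S(x) = -2 - 55/47·(x - 1) + 39/94·(x - 1)² + 71/94·(x - 1)³.
With (x - 1) = 1/4: S(5/4) = -13565/6016.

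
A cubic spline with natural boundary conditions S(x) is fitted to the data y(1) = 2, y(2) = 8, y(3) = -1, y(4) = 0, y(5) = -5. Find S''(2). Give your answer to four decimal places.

-29.0357

Write M_i for S''(x_i). With h_i = 1, 1, 1, 1 and divided differences Δ_i = 6, -9, 1, -5, the continuity of S' gives the tridiagonal system
  1·M_0 + 4·M_1 + 1·M_2 = 6(Δ_1 - Δ_0) = -90
  1·M_1 + 4·M_2 + 1·M_3 = 6(Δ_2 - Δ_1) = 60
  1·M_2 + 4·M_3 + 1·M_4 = 6(Δ_3 - Δ_2) = -36
Natural end conditions: M_0 = M_4 = 0.
Solving: M_0 = 0, M_1 = -813/28, M_2 = 183/7, M_3 = -435/28, M_4 = 0.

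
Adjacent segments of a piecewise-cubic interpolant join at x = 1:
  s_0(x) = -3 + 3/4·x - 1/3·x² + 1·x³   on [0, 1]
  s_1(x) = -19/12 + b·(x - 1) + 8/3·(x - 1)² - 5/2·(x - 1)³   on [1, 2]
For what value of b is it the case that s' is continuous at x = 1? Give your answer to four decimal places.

3.0833

s_0'(x) = 3/4 - 2/3·x + 3·x², so s_0'(1) = 37/12. On the right, s_1'(1) = b, so b = 37/12.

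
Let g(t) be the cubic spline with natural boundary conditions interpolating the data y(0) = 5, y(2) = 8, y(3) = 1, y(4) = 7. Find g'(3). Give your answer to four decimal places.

-1.5217

Let m_i = g''(x_i). Step sizes h_i = 2, 1, 1; slopes of the chords Δ_i = (y_(i+1) - y_i)/h_i = 3/2, -7, 6.
  2·m_0 + 6·m_1 + 1·m_2 = 6(Δ_1 - Δ_0) = -51
  1·m_1 + 4·m_2 + 1·m_3 = 6(Δ_2 - Δ_1) = 78
Natural end conditions: m_0 = m_3 = 0.
Forward elimination and back-substitution give m_0 = 0, m_1 = -282/23, m_2 = 519/23, m_3 = 0.
On [3, 4], g'(t) = b_2 + 2c_2·(t - 3) + 3d_2·(t - 3)² with b_2 = Δ_2 - h_2(2m_2 + m_3)/6 = -35/23, c_2 = m_2/2 = 519/46, d_2 = (m_3 - m_2)/(6h_2) = -173/46. So g'(3) = -35/23.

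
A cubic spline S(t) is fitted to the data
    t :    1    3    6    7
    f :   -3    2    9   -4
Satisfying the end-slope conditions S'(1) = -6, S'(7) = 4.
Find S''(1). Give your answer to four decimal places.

Write M_i for S''(x_i). With h_i = 2, 3, 1 and divided differences Δ_i = 5/2, 7/3, -13, the continuity of S' gives the tridiagonal system
  2·M_0 + 10·M_1 + 3·M_2 = 6(Δ_1 - Δ_0) = -1
  3·M_1 + 8·M_2 + 1·M_3 = 6(Δ_2 - Δ_1) = -92
Clamped end conditions give two more equations: 2h_0·M_0 + h_0·M_1 = 6(Δ_0 - S'(1)) = 51 and h_2·M_2 + 2h_2·M_3 = 6(S'(7) - Δ_2) = 102.
Solving the tridiagonal system: M_0 = 841/78, M_1 = 307/78, M_2 = -805/39, M_3 = 4783/78.

10.7821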